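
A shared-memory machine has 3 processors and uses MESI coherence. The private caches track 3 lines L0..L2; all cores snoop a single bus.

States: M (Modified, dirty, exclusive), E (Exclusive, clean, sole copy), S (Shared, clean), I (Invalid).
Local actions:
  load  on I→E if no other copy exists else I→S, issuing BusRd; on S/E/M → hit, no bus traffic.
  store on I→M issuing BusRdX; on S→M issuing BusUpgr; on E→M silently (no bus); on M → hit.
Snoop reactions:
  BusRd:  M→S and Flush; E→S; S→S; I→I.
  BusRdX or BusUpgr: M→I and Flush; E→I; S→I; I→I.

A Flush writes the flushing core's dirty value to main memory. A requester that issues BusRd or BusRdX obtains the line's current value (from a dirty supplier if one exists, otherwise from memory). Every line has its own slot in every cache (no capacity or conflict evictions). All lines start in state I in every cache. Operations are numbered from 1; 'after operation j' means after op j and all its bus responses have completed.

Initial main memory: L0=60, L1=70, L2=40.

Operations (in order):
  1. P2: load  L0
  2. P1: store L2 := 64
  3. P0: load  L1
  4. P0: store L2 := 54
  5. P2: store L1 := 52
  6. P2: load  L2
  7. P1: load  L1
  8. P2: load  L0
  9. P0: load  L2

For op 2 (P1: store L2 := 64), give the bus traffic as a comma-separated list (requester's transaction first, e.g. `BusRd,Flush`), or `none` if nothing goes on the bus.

bus = BusRdX

1. P2: load  L0  bus=[BusRd]  L0: P0=I P1=I P2=E  mem[L0]=60
2. P1: store L2 := 64  bus=[BusRdX]  L2: P0=I P1=M P2=I  mem[L2]=40
3. P0: load  L1  bus=[BusRd]  L1: P0=E P1=I P2=I  mem[L1]=70
4. P0: store L2 := 54  bus=[BusRdX,Flush]  L2: P0=M P1=I P2=I  mem[L2]=64
5. P2: store L1 := 52  bus=[BusRdX]  L1: P0=I P1=I P2=M  mem[L1]=70
6. P2: load  L2  bus=[BusRd,Flush]  L2: P0=S P1=I P2=S  mem[L2]=54
7. P1: load  L1  bus=[BusRd,Flush]  L1: P0=I P1=S P2=S  mem[L1]=52
8. P2: load  L0  bus=[-]  L0: P0=I P1=I P2=E  mem[L0]=60
9. P0: load  L2  bus=[-]  L2: P0=S P1=I P2=S  mem[L2]=54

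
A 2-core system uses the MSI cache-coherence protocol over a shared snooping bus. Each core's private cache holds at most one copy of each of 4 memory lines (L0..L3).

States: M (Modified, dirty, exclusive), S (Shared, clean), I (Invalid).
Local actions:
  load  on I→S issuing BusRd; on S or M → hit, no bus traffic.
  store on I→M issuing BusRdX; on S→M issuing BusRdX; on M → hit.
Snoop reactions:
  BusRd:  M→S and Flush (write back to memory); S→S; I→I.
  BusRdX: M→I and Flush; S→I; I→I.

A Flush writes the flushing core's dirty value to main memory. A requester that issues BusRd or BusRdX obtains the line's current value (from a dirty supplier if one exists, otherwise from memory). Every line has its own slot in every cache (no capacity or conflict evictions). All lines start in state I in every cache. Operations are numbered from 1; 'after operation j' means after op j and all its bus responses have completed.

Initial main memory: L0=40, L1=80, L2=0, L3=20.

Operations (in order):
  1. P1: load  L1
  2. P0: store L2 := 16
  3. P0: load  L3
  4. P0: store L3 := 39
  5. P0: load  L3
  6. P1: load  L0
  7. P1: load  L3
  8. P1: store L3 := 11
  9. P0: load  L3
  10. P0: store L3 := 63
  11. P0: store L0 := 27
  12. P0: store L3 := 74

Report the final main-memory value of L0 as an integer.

step 1: P1: load  L1  ⟶  IS  (L1)  txn=BusRd  M[L1]=80
step 2: P0: store L2 := 16  ⟶  MI  (L2)  txn=BusRdX  M[L2]=0
step 3: P0: load  L3  ⟶  SI  (L3)  txn=BusRd  M[L3]=20
step 4: P0: store L3 := 39  ⟶  MI  (L3)  txn=BusRdX  M[L3]=20
step 5: P0: load  L3  ⟶  MI  (L3)  txn=∅  M[L3]=20
step 6: P1: load  L0  ⟶  IS  (L0)  txn=BusRd  M[L0]=40
step 7: P1: load  L3  ⟶  SS  (L3)  txn=BusRd+Flush  M[L3]=39
step 8: P1: store L3 := 11  ⟶  IM  (L3)  txn=BusRdX  M[L3]=39
step 9: P0: load  L3  ⟶  SS  (L3)  txn=BusRd+Flush  M[L3]=11
step 10: P0: store L3 := 63  ⟶  MI  (L3)  txn=BusRdX  M[L3]=11
step 11: P0: store L0 := 27  ⟶  MI  (L0)  txn=BusRdX  M[L0]=40
step 12: P0: store L3 := 74  ⟶  MI  (L3)  txn=∅  M[L3]=11

memory[L0] = 40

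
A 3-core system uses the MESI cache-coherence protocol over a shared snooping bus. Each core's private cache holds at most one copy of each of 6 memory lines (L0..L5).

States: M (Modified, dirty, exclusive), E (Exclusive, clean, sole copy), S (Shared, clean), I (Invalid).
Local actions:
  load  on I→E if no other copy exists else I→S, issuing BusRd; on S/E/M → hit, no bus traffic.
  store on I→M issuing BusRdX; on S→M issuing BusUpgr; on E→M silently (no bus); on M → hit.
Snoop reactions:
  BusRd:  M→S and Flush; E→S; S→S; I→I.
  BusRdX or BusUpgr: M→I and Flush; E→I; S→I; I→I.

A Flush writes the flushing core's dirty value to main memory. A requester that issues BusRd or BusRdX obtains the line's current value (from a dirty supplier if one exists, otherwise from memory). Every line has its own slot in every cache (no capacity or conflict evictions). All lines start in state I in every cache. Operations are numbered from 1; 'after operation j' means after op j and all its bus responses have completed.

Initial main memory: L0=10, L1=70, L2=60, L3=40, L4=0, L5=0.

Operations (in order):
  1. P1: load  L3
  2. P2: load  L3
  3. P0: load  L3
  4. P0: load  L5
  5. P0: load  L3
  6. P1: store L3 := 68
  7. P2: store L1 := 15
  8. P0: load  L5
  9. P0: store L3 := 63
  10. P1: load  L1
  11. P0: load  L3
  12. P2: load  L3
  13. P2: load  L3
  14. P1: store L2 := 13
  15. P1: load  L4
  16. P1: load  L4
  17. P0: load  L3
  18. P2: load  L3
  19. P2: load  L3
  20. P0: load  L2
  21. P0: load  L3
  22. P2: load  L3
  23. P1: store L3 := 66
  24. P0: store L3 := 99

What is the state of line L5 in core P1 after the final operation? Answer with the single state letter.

1. P1: load  L3  bus=[BusRd]  L3: P0=I P1=E P2=I  mem[L3]=40
2. P2: load  L3  bus=[BusRd]  L3: P0=I P1=S P2=S  mem[L3]=40
3. P0: load  L3  bus=[BusRd]  L3: P0=S P1=S P2=S  mem[L3]=40
4. P0: load  L5  bus=[BusRd]  L5: P0=E P1=I P2=I  mem[L5]=0
5. P0: load  L3  bus=[-]  L3: P0=S P1=S P2=S  mem[L3]=40
6. P1: store L3 := 68  bus=[BusUpgr]  L3: P0=I P1=M P2=I  mem[L3]=40
7. P2: store L1 := 15  bus=[BusRdX]  L1: P0=I P1=I P2=M  mem[L1]=70
8. P0: load  L5  bus=[-]  L5: P0=E P1=I P2=I  mem[L5]=0
9. P0: store L3 := 63  bus=[BusRdX,Flush]  L3: P0=M P1=I P2=I  mem[L3]=68
10. P1: load  L1  bus=[BusRd,Flush]  L1: P0=I P1=S P2=S  mem[L1]=15
11. P0: load  L3  bus=[-]  L3: P0=M P1=I P2=I  mem[L3]=68
12. P2: load  L3  bus=[BusRd,Flush]  L3: P0=S P1=I P2=S  mem[L3]=63
13. P2: load  L3  bus=[-]  L3: P0=S P1=I P2=S  mem[L3]=63
14. P1: store L2 := 13  bus=[BusRdX]  L2: P0=I P1=M P2=I  mem[L2]=60
15. P1: load  L4  bus=[BusRd]  L4: P0=I P1=E P2=I  mem[L4]=0
16. P1: load  L4  bus=[-]  L4: P0=I P1=E P2=I  mem[L4]=0
17. P0: load  L3  bus=[-]  L3: P0=S P1=I P2=S  mem[L3]=63
18. P2: load  L3  bus=[-]  L3: P0=S P1=I P2=S  mem[L3]=63
19. P2: load  L3  bus=[-]  L3: P0=S P1=I P2=S  mem[L3]=63
20. P0: load  L2  bus=[BusRd,Flush]  L2: P0=S P1=S P2=I  mem[L2]=13
21. P0: load  L3  bus=[-]  L3: P0=S P1=I P2=S  mem[L3]=63
22. P2: load  L3  bus=[-]  L3: P0=S P1=I P2=S  mem[L3]=63
23. P1: store L3 := 66  bus=[BusRdX]  L3: P0=I P1=M P2=I  mem[L3]=63
24. P0: store L3 := 99  bus=[BusRdX,Flush]  L3: P0=M P1=I P2=I  mem[L3]=66

state = I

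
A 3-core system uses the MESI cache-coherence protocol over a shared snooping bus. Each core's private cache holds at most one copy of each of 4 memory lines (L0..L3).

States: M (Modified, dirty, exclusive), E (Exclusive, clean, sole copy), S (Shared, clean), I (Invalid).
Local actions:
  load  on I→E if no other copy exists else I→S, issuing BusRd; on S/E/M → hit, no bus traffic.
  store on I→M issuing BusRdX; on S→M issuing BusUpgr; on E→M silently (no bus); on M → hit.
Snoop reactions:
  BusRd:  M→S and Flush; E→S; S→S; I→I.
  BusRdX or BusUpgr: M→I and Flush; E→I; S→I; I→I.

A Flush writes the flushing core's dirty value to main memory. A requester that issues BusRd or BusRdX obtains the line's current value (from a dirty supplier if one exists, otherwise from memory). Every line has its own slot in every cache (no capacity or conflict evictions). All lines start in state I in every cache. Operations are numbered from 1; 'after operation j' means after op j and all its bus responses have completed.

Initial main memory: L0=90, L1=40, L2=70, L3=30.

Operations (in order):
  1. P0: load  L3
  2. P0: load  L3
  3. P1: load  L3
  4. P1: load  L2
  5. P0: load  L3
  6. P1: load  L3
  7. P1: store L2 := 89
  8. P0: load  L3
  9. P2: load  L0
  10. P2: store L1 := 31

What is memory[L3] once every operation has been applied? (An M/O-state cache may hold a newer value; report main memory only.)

step 1: P0: load  L3  ⟶  EII  (L3)  txn=BusRd  M[L3]=30
step 2: P0: load  L3  ⟶  EII  (L3)  txn=∅  M[L3]=30
step 3: P1: load  L3  ⟶  SSI  (L3)  txn=BusRd  M[L3]=30
step 4: P1: load  L2  ⟶  IEI  (L2)  txn=BusRd  M[L2]=70
step 5: P0: load  L3  ⟶  SSI  (L3)  txn=∅  M[L3]=30
step 6: P1: load  L3  ⟶  SSI  (L3)  txn=∅  M[L3]=30
step 7: P1: store L2 := 89  ⟶  IMI  (L2)  txn=∅  M[L2]=70
step 8: P0: load  L3  ⟶  SSI  (L3)  txn=∅  M[L3]=30
step 9: P2: load  L0  ⟶  IIE  (L0)  txn=BusRd  M[L0]=90
step 10: P2: store L1 := 31  ⟶  IIM  (L1)  txn=BusRdX  M[L1]=40

memory[L3] = 30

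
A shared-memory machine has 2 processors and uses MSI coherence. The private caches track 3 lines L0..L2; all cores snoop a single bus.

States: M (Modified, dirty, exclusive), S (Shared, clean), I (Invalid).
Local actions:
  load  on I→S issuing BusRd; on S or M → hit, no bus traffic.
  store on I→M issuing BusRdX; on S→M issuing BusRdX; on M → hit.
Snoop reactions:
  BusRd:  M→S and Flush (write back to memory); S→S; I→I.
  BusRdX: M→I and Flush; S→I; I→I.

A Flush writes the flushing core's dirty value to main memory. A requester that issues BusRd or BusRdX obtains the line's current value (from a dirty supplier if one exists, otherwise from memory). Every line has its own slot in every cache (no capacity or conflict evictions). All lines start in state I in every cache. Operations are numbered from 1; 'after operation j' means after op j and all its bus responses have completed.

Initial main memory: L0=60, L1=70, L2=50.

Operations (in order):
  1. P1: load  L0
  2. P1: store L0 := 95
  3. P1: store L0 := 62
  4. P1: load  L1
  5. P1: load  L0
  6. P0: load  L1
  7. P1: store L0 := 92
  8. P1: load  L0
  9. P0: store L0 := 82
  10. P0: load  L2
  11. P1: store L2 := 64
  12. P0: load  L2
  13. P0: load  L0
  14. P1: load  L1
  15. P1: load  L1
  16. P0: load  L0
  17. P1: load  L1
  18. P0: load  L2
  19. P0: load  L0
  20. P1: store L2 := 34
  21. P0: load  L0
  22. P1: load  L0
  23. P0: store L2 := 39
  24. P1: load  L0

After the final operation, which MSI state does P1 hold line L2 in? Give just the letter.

state = I

1. P1: load  L0  bus=[BusRd]  L0: P0=I P1=S  mem[L0]=60
2. P1: store L0 := 95  bus=[BusRdX]  L0: P0=I P1=M  mem[L0]=60
3. P1: store L0 := 62  bus=[-]  L0: P0=I P1=M  mem[L0]=60
4. P1: load  L1  bus=[BusRd]  L1: P0=I P1=S  mem[L1]=70
5. P1: load  L0  bus=[-]  L0: P0=I P1=M  mem[L0]=60
6. P0: load  L1  bus=[BusRd]  L1: P0=S P1=S  mem[L1]=70
7. P1: store L0 := 92  bus=[-]  L0: P0=I P1=M  mem[L0]=60
8. P1: load  L0  bus=[-]  L0: P0=I P1=M  mem[L0]=60
9. P0: store L0 := 82  bus=[BusRdX,Flush]  L0: P0=M P1=I  mem[L0]=92
10. P0: load  L2  bus=[BusRd]  L2: P0=S P1=I  mem[L2]=50
11. P1: store L2 := 64  bus=[BusRdX]  L2: P0=I P1=M  mem[L2]=50
12. P0: load  L2  bus=[BusRd,Flush]  L2: P0=S P1=S  mem[L2]=64
13. P0: load  L0  bus=[-]  L0: P0=M P1=I  mem[L0]=92
14. P1: load  L1  bus=[-]  L1: P0=S P1=S  mem[L1]=70
15. P1: load  L1  bus=[-]  L1: P0=S P1=S  mem[L1]=70
16. P0: load  L0  bus=[-]  L0: P0=M P1=I  mem[L0]=92
17. P1: load  L1  bus=[-]  L1: P0=S P1=S  mem[L1]=70
18. P0: load  L2  bus=[-]  L2: P0=S P1=S  mem[L2]=64
19. P0: load  L0  bus=[-]  L0: P0=M P1=I  mem[L0]=92
20. P1: store L2 := 34  bus=[BusRdX]  L2: P0=I P1=M  mem[L2]=64
21. P0: load  L0  bus=[-]  L0: P0=M P1=I  mem[L0]=92
22. P1: load  L0  bus=[BusRd,Flush]  L0: P0=S P1=S  mem[L0]=82
23. P0: store L2 := 39  bus=[BusRdX,Flush]  L2: P0=M P1=I  mem[L2]=34
24. P1: load  L0  bus=[-]  L0: P0=S P1=S  mem[L0]=82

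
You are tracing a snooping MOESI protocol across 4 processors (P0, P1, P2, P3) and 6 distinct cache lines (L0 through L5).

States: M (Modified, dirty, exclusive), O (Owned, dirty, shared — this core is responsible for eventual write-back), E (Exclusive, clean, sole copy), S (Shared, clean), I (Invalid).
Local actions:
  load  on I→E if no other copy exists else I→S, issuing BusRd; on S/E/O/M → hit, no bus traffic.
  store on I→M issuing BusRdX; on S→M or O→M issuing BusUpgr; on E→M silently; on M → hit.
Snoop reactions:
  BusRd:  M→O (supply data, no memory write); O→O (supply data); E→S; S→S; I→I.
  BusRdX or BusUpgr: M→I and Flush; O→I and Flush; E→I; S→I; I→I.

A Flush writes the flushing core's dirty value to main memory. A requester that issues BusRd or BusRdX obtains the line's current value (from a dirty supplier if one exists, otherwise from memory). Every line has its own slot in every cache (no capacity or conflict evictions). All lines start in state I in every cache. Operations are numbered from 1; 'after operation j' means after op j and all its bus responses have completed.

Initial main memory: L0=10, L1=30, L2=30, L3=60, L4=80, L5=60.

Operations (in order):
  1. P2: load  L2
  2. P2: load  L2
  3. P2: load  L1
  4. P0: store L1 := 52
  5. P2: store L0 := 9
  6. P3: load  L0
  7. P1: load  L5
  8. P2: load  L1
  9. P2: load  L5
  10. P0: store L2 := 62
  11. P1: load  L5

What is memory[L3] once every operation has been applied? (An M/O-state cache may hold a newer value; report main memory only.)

step 1: P2: load  L2  ⟶  IIEI  (L2)  txn=BusRd  M[L2]=30
step 2: P2: load  L2  ⟶  IIEI  (L2)  txn=∅  M[L2]=30
step 3: P2: load  L1  ⟶  IIEI  (L1)  txn=BusRd  M[L1]=30
step 4: P0: store L1 := 52  ⟶  MIII  (L1)  txn=BusRdX  M[L1]=30
step 5: P2: store L0 := 9  ⟶  IIMI  (L0)  txn=BusRdX  M[L0]=10
step 6: P3: load  L0  ⟶  IIOS  (L0)  txn=BusRd  M[L0]=10
step 7: P1: load  L5  ⟶  IEII  (L5)  txn=BusRd  M[L5]=60
step 8: P2: load  L1  ⟶  OISI  (L1)  txn=BusRd  M[L1]=30
step 9: P2: load  L5  ⟶  ISSI  (L5)  txn=BusRd  M[L5]=60
step 10: P0: store L2 := 62  ⟶  MIII  (L2)  txn=BusRdX  M[L2]=30
step 11: P1: load  L5  ⟶  ISSI  (L5)  txn=∅  M[L5]=60

memory[L3] = 60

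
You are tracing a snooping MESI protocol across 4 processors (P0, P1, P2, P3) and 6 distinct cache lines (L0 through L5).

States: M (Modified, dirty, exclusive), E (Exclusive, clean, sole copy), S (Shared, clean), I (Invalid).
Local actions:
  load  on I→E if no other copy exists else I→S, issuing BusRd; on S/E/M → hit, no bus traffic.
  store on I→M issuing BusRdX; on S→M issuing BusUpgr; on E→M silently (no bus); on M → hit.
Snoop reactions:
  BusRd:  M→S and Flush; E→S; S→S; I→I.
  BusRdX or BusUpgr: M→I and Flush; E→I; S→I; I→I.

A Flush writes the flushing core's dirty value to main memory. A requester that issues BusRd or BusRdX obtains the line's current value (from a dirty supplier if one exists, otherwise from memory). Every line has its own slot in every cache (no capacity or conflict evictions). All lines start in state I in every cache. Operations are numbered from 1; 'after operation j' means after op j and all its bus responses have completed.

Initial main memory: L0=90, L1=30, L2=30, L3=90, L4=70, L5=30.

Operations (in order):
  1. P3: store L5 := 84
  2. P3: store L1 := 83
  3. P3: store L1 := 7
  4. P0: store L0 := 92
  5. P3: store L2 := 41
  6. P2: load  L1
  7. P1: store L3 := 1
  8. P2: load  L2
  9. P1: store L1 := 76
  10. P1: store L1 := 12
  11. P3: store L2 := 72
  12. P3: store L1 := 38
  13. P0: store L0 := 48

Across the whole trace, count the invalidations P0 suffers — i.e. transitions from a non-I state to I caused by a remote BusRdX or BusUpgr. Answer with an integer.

invalidations = 0

step 1: P3: store L5 := 84  ⟶  IIIM  (L5)  txn=BusRdX  M[L5]=30
step 2: P3: store L1 := 83  ⟶  IIIM  (L1)  txn=BusRdX  M[L1]=30
step 3: P3: store L1 := 7  ⟶  IIIM  (L1)  txn=∅  M[L1]=30
step 4: P0: store L0 := 92  ⟶  MIII  (L0)  txn=BusRdX  M[L0]=90
step 5: P3: store L2 := 41  ⟶  IIIM  (L2)  txn=BusRdX  M[L2]=30
step 6: P2: load  L1  ⟶  IISS  (L1)  txn=BusRd+Flush  M[L1]=7
step 7: P1: store L3 := 1  ⟶  IMII  (L3)  txn=BusRdX  M[L3]=90
step 8: P2: load  L2  ⟶  IISS  (L2)  txn=BusRd+Flush  M[L2]=41
step 9: P1: store L1 := 76  ⟶  IMII  (L1)  txn=BusRdX  M[L1]=7
step 10: P1: store L1 := 12  ⟶  IMII  (L1)  txn=∅  M[L1]=7
step 11: P3: store L2 := 72  ⟶  IIIM  (L2)  txn=BusUpgr  M[L2]=41
step 12: P3: store L1 := 38  ⟶  IIIM  (L1)  txn=BusRdX+Flush  M[L1]=12
step 13: P0: store L0 := 48  ⟶  MIII  (L0)  txn=∅  M[L0]=90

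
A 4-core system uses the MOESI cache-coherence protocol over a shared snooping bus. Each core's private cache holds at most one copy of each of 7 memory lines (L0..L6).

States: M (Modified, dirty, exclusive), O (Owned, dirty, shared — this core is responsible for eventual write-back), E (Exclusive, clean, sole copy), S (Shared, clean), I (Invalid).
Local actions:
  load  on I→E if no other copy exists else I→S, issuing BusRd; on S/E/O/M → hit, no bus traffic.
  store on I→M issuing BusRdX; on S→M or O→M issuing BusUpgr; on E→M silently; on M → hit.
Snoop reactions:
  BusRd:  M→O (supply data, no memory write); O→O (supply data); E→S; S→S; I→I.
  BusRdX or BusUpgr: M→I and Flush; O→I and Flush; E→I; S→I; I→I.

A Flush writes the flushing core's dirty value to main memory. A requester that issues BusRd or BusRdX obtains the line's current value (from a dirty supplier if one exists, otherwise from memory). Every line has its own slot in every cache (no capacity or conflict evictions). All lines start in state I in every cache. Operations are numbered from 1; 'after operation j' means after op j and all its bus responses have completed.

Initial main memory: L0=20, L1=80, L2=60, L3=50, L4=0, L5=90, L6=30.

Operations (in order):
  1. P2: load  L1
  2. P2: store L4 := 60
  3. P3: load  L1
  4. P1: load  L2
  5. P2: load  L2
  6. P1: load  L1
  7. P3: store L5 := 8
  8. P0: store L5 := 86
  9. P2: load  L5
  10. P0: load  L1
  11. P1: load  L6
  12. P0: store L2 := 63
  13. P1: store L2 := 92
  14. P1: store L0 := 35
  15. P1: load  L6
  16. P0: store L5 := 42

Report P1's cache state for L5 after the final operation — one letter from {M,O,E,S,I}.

  op1 P2: load  L1 → I/I/E/I on L1; bus BusRd; mem=80
  op2 P2: store L4 := 60 → I/I/M/I on L4; bus BusRdX; mem=0
  op3 P3: load  L1 → I/I/S/S on L1; bus BusRd; mem=80
  op4 P1: load  L2 → I/E/I/I on L2; bus BusRd; mem=60
  op5 P2: load  L2 → I/S/S/I on L2; bus BusRd; mem=60
  op6 P1: load  L1 → I/S/S/S on L1; bus BusRd; mem=80
  op7 P3: store L5 := 8 → I/I/I/M on L5; bus BusRdX; mem=90
  op8 P0: store L5 := 86 → M/I/I/I on L5; bus BusRdX Flush; mem=8
  op9 P2: load  L5 → O/I/S/I on L5; bus BusRd; mem=8
  op10 P0: load  L1 → S/S/S/S on L1; bus BusRd; mem=80
  op11 P1: load  L6 → I/E/I/I on L6; bus BusRd; mem=30
  op12 P0: store L2 := 63 → M/I/I/I on L2; bus BusRdX; mem=60
  op13 P1: store L2 := 92 → I/M/I/I on L2; bus BusRdX Flush; mem=63
  op14 P1: store L0 := 35 → I/M/I/I on L0; bus BusRdX; mem=20
  op15 P1: load  L6 → I/E/I/I on L6; bus (none); mem=30
  op16 P0: store L5 := 42 → M/I/I/I on L5; bus BusUpgr; mem=8

state = I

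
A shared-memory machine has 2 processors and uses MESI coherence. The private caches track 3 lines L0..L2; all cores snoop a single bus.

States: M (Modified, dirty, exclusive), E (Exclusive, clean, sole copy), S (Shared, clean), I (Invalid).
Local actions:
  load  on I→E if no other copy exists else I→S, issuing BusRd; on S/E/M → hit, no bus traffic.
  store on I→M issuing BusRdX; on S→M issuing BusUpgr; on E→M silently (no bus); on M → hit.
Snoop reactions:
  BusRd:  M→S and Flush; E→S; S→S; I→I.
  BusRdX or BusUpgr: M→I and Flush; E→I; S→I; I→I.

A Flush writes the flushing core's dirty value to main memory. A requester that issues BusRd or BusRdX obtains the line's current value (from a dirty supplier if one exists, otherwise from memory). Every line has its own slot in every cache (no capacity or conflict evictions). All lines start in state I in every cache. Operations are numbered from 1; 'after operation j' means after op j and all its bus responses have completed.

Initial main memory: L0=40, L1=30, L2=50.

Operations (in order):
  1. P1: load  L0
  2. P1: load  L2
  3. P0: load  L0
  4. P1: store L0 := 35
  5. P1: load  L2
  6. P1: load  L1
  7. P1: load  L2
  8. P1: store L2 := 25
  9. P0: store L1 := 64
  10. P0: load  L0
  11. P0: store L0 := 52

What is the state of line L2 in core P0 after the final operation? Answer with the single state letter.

state = I

[1] P1: load  L0 | P0:I, P1:E(40) | bus: BusRd
[2] P1: load  L2 | P0:I, P1:E(50) | bus: BusRd
[3] P0: load  L0 | P0:S(40), P1:S(40) | bus: BusRd
[4] P1: store L0 := 35 | P0:I, P1:M(35) | bus: BusUpgr
[5] P1: load  L2 | P0:I, P1:E(50) | bus: none
[6] P1: load  L1 | P0:I, P1:E(30) | bus: BusRd
[7] P1: load  L2 | P0:I, P1:E(50) | bus: none
[8] P1: store L2 := 25 | P0:I, P1:M(25) | bus: none
[9] P0: store L1 := 64 | P0:M(64), P1:I | bus: BusRdX
[10] P0: load  L0 | P0:S(35), P1:S(35) | bus: BusRd,Flush
[11] P0: store L0 := 52 | P0:M(52), P1:I | bus: BusUpgr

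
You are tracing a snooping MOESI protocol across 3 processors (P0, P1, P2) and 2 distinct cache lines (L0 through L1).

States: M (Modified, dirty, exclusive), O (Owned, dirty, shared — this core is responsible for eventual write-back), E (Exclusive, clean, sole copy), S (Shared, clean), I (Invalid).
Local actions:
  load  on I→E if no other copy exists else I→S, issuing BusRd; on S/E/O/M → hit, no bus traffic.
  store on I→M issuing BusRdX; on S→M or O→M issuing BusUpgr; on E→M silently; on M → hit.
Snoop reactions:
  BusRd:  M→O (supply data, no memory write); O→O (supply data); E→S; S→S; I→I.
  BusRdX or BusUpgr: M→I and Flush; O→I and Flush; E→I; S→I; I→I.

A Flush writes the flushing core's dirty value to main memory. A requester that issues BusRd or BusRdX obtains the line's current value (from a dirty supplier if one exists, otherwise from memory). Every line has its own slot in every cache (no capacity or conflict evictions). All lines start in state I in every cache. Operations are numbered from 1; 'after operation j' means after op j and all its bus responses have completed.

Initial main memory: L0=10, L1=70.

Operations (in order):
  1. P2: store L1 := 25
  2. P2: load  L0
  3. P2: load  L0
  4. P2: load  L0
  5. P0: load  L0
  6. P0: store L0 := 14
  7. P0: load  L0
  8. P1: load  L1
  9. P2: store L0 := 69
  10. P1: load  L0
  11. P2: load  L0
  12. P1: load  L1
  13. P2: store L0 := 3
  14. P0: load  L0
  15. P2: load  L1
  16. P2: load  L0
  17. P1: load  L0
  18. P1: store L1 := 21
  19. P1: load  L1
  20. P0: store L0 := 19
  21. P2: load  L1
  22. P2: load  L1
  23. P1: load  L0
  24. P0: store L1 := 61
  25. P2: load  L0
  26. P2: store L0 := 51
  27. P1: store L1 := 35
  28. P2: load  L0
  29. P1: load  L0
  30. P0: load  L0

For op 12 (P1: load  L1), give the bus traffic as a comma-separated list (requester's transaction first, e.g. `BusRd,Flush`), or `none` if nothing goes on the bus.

bus = none

step 1: P2: store L1 := 25  ⟶  IIM  (L1)  txn=BusRdX  M[L1]=70
step 2: P2: load  L0  ⟶  IIE  (L0)  txn=BusRd  M[L0]=10
step 3: P2: load  L0  ⟶  IIE  (L0)  txn=∅  M[L0]=10
step 4: P2: load  L0  ⟶  IIE  (L0)  txn=∅  M[L0]=10
step 5: P0: load  L0  ⟶  SIS  (L0)  txn=BusRd  M[L0]=10
step 6: P0: store L0 := 14  ⟶  MII  (L0)  txn=BusUpgr  M[L0]=10
step 7: P0: load  L0  ⟶  MII  (L0)  txn=∅  M[L0]=10
step 8: P1: load  L1  ⟶  ISO  (L1)  txn=BusRd  M[L1]=70
step 9: P2: store L0 := 69  ⟶  IIM  (L0)  txn=BusRdX+Flush  M[L0]=14
step 10: P1: load  L0  ⟶  ISO  (L0)  txn=BusRd  M[L0]=14
step 11: P2: load  L0  ⟶  ISO  (L0)  txn=∅  M[L0]=14
step 12: P1: load  L1  ⟶  ISO  (L1)  txn=∅  M[L1]=70
step 13: P2: store L0 := 3  ⟶  IIM  (L0)  txn=BusUpgr  M[L0]=14
step 14: P0: load  L0  ⟶  SIO  (L0)  txn=BusRd  M[L0]=14
step 15: P2: load  L1  ⟶  ISO  (L1)  txn=∅  M[L1]=70
step 16: P2: load  L0  ⟶  SIO  (L0)  txn=∅  M[L0]=14
step 17: P1: load  L0  ⟶  SSO  (L0)  txn=BusRd  M[L0]=14
step 18: P1: store L1 := 21  ⟶  IMI  (L1)  txn=BusUpgr+Flush  M[L1]=25
step 19: P1: load  L1  ⟶  IMI  (L1)  txn=∅  M[L1]=25
step 20: P0: store L0 := 19  ⟶  MII  (L0)  txn=BusUpgr+Flush  M[L0]=3
step 21: P2: load  L1  ⟶  IOS  (L1)  txn=BusRd  M[L1]=25
step 22: P2: load  L1  ⟶  IOS  (L1)  txn=∅  M[L1]=25
step 23: P1: load  L0  ⟶  OSI  (L0)  txn=BusRd  M[L0]=3
step 24: P0: store L1 := 61  ⟶  MII  (L1)  txn=BusRdX+Flush  M[L1]=21
step 25: P2: load  L0  ⟶  OSS  (L0)  txn=BusRd  M[L0]=3
step 26: P2: store L0 := 51  ⟶  IIM  (L0)  txn=BusUpgr+Flush  M[L0]=19
step 27: P1: store L1 := 35  ⟶  IMI  (L1)  txn=BusRdX+Flush  M[L1]=61
step 28: P2: load  L0  ⟶  IIM  (L0)  txn=∅  M[L0]=19
step 29: P1: load  L0  ⟶  ISO  (L0)  txn=BusRd  M[L0]=19
step 30: P0: load  L0  ⟶  SSO  (L0)  txn=BusRd  M[L0]=19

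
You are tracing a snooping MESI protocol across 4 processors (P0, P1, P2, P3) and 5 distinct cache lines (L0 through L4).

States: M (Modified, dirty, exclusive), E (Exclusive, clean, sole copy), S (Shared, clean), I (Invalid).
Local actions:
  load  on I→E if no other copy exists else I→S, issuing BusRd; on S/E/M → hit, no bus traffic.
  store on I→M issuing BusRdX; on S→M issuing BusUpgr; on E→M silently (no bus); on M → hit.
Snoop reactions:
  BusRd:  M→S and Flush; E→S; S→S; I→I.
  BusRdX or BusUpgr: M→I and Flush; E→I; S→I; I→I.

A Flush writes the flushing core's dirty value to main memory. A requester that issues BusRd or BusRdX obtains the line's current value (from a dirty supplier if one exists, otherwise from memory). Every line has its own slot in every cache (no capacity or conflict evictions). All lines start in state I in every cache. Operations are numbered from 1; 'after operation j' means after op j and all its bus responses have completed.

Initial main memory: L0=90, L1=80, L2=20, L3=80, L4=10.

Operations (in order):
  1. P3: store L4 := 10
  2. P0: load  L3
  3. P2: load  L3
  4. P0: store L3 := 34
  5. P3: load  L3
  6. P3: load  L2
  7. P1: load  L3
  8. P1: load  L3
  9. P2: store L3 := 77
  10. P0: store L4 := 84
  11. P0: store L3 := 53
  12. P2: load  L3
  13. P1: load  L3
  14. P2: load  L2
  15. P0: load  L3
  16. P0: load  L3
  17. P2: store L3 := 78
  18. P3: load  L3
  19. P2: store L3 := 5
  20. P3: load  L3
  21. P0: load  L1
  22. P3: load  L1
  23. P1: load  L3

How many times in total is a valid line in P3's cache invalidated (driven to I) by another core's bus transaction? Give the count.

  op1 P3: store L4 := 10 → I/I/I/M on L4; bus BusRdX; mem=10
  op2 P0: load  L3 → E/I/I/I on L3; bus BusRd; mem=80
  op3 P2: load  L3 → S/I/S/I on L3; bus BusRd; mem=80
  op4 P0: store L3 := 34 → M/I/I/I on L3; bus BusUpgr; mem=80
  op5 P3: load  L3 → S/I/I/S on L3; bus BusRd Flush; mem=34
  op6 P3: load  L2 → I/I/I/E on L2; bus BusRd; mem=20
  op7 P1: load  L3 → S/S/I/S on L3; bus BusRd; mem=34
  op8 P1: load  L3 → S/S/I/S on L3; bus (none); mem=34
  op9 P2: store L3 := 77 → I/I/M/I on L3; bus BusRdX; mem=34
  op10 P0: store L4 := 84 → M/I/I/I on L4; bus BusRdX Flush; mem=10
  op11 P0: store L3 := 53 → M/I/I/I on L3; bus BusRdX Flush; mem=77
  op12 P2: load  L3 → S/I/S/I on L3; bus BusRd Flush; mem=53
  op13 P1: load  L3 → S/S/S/I on L3; bus BusRd; mem=53
  op14 P2: load  L2 → I/I/S/S on L2; bus BusRd; mem=20
  op15 P0: load  L3 → S/S/S/I on L3; bus (none); mem=53
  op16 P0: load  L3 → S/S/S/I on L3; bus (none); mem=53
  op17 P2: store L3 := 78 → I/I/M/I on L3; bus BusUpgr; mem=53
  op18 P3: load  L3 → I/I/S/S on L3; bus BusRd Flush; mem=78
  op19 P2: store L3 := 5 → I/I/M/I on L3; bus BusUpgr; mem=78
  op20 P3: load  L3 → I/I/S/S on L3; bus BusRd Flush; mem=5
  op21 P0: load  L1 → E/I/I/I on L1; bus BusRd; mem=80
  op22 P3: load  L1 → S/I/I/S on L1; bus BusRd; mem=80
  op23 P1: load  L3 → I/S/S/S on L3; bus BusRd; mem=5

invalidations = 3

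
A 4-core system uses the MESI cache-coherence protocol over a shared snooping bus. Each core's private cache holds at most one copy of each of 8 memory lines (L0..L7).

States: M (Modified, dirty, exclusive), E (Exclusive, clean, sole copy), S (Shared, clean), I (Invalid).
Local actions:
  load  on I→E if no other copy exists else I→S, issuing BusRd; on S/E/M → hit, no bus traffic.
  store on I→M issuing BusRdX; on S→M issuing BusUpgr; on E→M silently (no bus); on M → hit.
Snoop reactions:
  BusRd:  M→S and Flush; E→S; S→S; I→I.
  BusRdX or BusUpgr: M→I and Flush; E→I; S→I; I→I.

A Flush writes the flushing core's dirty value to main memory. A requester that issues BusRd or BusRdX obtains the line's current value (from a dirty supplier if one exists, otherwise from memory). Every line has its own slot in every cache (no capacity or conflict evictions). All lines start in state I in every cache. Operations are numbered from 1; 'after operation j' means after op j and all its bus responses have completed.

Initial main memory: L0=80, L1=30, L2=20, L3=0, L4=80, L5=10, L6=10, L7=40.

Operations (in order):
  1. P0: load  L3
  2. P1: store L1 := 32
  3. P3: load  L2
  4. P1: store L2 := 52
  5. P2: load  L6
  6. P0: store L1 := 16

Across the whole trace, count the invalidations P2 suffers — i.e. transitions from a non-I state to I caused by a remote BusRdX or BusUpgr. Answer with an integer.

1. P0: load  L3  bus=[BusRd]  L3: P0=E P1=I P2=I P3=I  mem[L3]=0
2. P1: store L1 := 32  bus=[BusRdX]  L1: P0=I P1=M P2=I P3=I  mem[L1]=30
3. P3: load  L2  bus=[BusRd]  L2: P0=I P1=I P2=I P3=E  mem[L2]=20
4. P1: store L2 := 52  bus=[BusRdX]  L2: P0=I P1=M P2=I P3=I  mem[L2]=20
5. P2: load  L6  bus=[BusRd]  L6: P0=I P1=I P2=E P3=I  mem[L6]=10
6. P0: store L1 := 16  bus=[BusRdX,Flush]  L1: P0=M P1=I P2=I P3=I  mem[L1]=32

invalidations = 0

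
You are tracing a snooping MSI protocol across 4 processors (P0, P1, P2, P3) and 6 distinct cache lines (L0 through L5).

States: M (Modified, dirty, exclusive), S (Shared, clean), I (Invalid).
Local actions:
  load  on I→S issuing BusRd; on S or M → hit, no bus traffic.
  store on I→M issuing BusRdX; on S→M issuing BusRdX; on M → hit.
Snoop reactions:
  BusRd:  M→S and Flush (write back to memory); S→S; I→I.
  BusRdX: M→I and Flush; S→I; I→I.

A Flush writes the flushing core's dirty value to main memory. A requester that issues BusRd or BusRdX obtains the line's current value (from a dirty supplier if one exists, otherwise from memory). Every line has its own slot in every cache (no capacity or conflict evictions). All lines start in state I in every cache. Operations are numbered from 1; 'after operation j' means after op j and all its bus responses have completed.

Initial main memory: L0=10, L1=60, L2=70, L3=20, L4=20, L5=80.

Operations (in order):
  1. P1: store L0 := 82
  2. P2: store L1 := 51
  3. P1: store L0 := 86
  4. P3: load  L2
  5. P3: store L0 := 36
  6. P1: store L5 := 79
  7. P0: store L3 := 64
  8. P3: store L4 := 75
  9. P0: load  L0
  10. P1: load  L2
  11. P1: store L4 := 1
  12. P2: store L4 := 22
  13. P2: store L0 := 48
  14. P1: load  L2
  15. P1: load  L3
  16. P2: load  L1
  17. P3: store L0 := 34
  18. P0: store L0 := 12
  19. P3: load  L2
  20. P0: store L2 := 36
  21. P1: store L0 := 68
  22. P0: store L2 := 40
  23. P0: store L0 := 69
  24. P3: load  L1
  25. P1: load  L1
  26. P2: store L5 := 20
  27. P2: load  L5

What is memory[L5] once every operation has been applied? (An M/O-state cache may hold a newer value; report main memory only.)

step 1: P1: store L0 := 82  ⟶  IMII  (L0)  txn=BusRdX  M[L0]=10
step 2: P2: store L1 := 51  ⟶  IIMI  (L1)  txn=BusRdX  M[L1]=60
step 3: P1: store L0 := 86  ⟶  IMII  (L0)  txn=∅  M[L0]=10
step 4: P3: load  L2  ⟶  IIIS  (L2)  txn=BusRd  M[L2]=70
step 5: P3: store L0 := 36  ⟶  IIIM  (L0)  txn=BusRdX+Flush  M[L0]=86
step 6: P1: store L5 := 79  ⟶  IMII  (L5)  txn=BusRdX  M[L5]=80
step 7: P0: store L3 := 64  ⟶  MIII  (L3)  txn=BusRdX  M[L3]=20
step 8: P3: store L4 := 75  ⟶  IIIM  (L4)  txn=BusRdX  M[L4]=20
step 9: P0: load  L0  ⟶  SIIS  (L0)  txn=BusRd+Flush  M[L0]=36
step 10: P1: load  L2  ⟶  ISIS  (L2)  txn=BusRd  M[L2]=70
step 11: P1: store L4 := 1  ⟶  IMII  (L4)  txn=BusRdX+Flush  M[L4]=75
step 12: P2: store L4 := 22  ⟶  IIMI  (L4)  txn=BusRdX+Flush  M[L4]=1
step 13: P2: store L0 := 48  ⟶  IIMI  (L0)  txn=BusRdX  M[L0]=36
step 14: P1: load  L2  ⟶  ISIS  (L2)  txn=∅  M[L2]=70
step 15: P1: load  L3  ⟶  SSII  (L3)  txn=BusRd+Flush  M[L3]=64
step 16: P2: load  L1  ⟶  IIMI  (L1)  txn=∅  M[L1]=60
step 17: P3: store L0 := 34  ⟶  IIIM  (L0)  txn=BusRdX+Flush  M[L0]=48
step 18: P0: store L0 := 12  ⟶  MIII  (L0)  txn=BusRdX+Flush  M[L0]=34
step 19: P3: load  L2  ⟶  ISIS  (L2)  txn=∅  M[L2]=70
step 20: P0: store L2 := 36  ⟶  MIII  (L2)  txn=BusRdX  M[L2]=70
step 21: P1: store L0 := 68  ⟶  IMII  (L0)  txn=BusRdX+Flush  M[L0]=12
step 22: P0: store L2 := 40  ⟶  MIII  (L2)  txn=∅  M[L2]=70
step 23: P0: store L0 := 69  ⟶  MIII  (L0)  txn=BusRdX+Flush  M[L0]=68
step 24: P3: load  L1  ⟶  IISS  (L1)  txn=BusRd+Flush  M[L1]=51
step 25: P1: load  L1  ⟶  ISSS  (L1)  txn=BusRd  M[L1]=51
step 26: P2: store L5 := 20  ⟶  IIMI  (L5)  txn=BusRdX+Flush  M[L5]=79
step 27: P2: load  L5  ⟶  IIMI  (L5)  txn=∅  M[L5]=79

memory[L5] = 79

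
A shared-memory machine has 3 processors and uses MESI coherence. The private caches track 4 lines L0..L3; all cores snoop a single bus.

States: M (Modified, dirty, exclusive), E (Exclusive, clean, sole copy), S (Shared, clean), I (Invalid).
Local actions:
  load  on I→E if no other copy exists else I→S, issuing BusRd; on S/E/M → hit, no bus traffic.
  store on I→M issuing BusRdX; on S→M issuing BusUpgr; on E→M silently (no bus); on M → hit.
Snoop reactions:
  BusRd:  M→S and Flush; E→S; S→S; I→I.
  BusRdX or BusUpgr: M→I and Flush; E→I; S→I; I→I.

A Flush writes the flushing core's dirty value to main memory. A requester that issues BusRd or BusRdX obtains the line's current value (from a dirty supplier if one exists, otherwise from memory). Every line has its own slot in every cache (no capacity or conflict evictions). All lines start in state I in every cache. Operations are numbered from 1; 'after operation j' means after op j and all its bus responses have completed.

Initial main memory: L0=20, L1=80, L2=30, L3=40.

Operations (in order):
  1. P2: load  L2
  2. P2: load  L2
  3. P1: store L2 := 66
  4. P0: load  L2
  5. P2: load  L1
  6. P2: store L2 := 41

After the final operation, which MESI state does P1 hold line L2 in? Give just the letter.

state = I

  op1 P2: load  L2 → I/I/E on L2; bus BusRd; mem=30
  op2 P2: load  L2 → I/I/E on L2; bus (none); mem=30
  op3 P1: store L2 := 66 → I/M/I on L2; bus BusRdX; mem=30
  op4 P0: load  L2 → S/S/I on L2; bus BusRd Flush; mem=66
  op5 P2: load  L1 → I/I/E on L1; bus BusRd; mem=80
  op6 P2: store L2 := 41 → I/I/M on L2; bus BusRdX; mem=66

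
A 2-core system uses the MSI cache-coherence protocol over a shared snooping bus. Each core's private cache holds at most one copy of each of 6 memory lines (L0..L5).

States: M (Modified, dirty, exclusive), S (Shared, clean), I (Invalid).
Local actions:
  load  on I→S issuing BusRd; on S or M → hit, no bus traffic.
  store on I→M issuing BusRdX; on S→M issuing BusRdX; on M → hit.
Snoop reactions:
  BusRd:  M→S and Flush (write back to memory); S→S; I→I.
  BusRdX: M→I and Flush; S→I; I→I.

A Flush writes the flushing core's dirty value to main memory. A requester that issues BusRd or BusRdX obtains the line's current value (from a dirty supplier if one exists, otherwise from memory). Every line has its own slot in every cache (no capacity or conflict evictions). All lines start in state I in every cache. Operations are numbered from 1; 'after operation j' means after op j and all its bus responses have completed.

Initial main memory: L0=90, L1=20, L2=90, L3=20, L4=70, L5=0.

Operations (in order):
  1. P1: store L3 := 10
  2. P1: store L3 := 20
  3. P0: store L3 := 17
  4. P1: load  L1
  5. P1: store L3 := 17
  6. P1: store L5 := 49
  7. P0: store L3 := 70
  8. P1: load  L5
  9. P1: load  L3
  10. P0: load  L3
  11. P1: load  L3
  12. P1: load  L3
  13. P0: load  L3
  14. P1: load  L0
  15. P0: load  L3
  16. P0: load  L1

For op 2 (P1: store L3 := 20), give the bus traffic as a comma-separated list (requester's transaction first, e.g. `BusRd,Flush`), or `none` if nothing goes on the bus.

step 1: P1: store L3 := 10  ⟶  IM  (L3)  txn=BusRdX  M[L3]=20
step 2: P1: store L3 := 20  ⟶  IM  (L3)  txn=∅  M[L3]=20
step 3: P0: store L3 := 17  ⟶  MI  (L3)  txn=BusRdX+Flush  M[L3]=20
step 4: P1: load  L1  ⟶  IS  (L1)  txn=BusRd  M[L1]=20
step 5: P1: store L3 := 17  ⟶  IM  (L3)  txn=BusRdX+Flush  M[L3]=17
step 6: P1: store L5 := 49  ⟶  IM  (L5)  txn=BusRdX  M[L5]=0
step 7: P0: store L3 := 70  ⟶  MI  (L3)  txn=BusRdX+Flush  M[L3]=17
step 8: P1: load  L5  ⟶  IM  (L5)  txn=∅  M[L5]=0
step 9: P1: load  L3  ⟶  SS  (L3)  txn=BusRd+Flush  M[L3]=70
step 10: P0: load  L3  ⟶  SS  (L3)  txn=∅  M[L3]=70
step 11: P1: load  L3  ⟶  SS  (L3)  txn=∅  M[L3]=70
step 12: P1: load  L3  ⟶  SS  (L3)  txn=∅  M[L3]=70
step 13: P0: load  L3  ⟶  SS  (L3)  txn=∅  M[L3]=70
step 14: P1: load  L0  ⟶  IS  (L0)  txn=BusRd  M[L0]=90
step 15: P0: load  L3  ⟶  SS  (L3)  txn=∅  M[L3]=70
step 16: P0: load  L1  ⟶  SS  (L1)  txn=BusRd  M[L1]=20

bus = none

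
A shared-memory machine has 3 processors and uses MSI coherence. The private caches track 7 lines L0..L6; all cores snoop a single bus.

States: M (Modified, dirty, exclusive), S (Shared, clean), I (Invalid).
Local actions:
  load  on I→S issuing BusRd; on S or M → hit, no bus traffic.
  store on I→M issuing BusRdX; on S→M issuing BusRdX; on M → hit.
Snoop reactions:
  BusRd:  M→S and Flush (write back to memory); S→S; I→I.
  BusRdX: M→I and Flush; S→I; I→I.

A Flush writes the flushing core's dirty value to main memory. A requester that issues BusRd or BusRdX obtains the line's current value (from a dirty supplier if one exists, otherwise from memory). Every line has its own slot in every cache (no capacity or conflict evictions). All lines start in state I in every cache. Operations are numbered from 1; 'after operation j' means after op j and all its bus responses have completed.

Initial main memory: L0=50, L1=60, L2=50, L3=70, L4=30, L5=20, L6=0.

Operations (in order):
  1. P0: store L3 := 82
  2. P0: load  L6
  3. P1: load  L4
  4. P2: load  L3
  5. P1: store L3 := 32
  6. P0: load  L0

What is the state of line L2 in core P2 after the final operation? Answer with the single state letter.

step 1: P0: store L3 := 82  ⟶  MII  (L3)  txn=BusRdX  M[L3]=70
step 2: P0: load  L6  ⟶  SII  (L6)  txn=BusRd  M[L6]=0
step 3: P1: load  L4  ⟶  ISI  (L4)  txn=BusRd  M[L4]=30
step 4: P2: load  L3  ⟶  SIS  (L3)  txn=BusRd+Flush  M[L3]=82
step 5: P1: store L3 := 32  ⟶  IMI  (L3)  txn=BusRdX  M[L3]=82
step 6: P0: load  L0  ⟶  SII  (L0)  txn=BusRd  M[L0]=50

state = I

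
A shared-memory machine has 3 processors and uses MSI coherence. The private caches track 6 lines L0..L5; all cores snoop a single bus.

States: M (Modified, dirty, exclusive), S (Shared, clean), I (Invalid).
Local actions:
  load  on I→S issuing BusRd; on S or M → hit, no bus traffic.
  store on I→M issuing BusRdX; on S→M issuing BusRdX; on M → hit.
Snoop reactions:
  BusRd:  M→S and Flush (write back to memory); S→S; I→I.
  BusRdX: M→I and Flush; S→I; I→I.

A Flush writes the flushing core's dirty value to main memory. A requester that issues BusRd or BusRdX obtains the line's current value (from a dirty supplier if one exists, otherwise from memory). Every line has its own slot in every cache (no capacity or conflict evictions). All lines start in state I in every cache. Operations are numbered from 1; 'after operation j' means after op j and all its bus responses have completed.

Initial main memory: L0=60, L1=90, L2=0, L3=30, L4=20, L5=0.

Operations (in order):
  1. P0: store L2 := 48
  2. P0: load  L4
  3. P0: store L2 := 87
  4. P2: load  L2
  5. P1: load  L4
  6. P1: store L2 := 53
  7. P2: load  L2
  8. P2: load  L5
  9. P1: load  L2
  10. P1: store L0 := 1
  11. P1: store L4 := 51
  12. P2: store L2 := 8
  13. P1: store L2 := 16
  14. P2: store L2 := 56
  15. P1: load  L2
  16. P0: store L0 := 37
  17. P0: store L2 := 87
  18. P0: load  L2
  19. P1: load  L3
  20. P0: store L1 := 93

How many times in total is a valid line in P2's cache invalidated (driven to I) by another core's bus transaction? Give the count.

invalidations = 3

  op1 P0: store L2 := 48 → M/I/I on L2; bus BusRdX; mem=0
  op2 P0: load  L4 → S/I/I on L4; bus BusRd; mem=20
  op3 P0: store L2 := 87 → M/I/I on L2; bus (none); mem=0
  op4 P2: load  L2 → S/I/S on L2; bus BusRd Flush; mem=87
  op5 P1: load  L4 → S/S/I on L4; bus BusRd; mem=20
  op6 P1: store L2 := 53 → I/M/I on L2; bus BusRdX; mem=87
  op7 P2: load  L2 → I/S/S on L2; bus BusRd Flush; mem=53
  op8 P2: load  L5 → I/I/S on L5; bus BusRd; mem=0
  op9 P1: load  L2 → I/S/S on L2; bus (none); mem=53
  op10 P1: store L0 := 1 → I/M/I on L0; bus BusRdX; mem=60
  op11 P1: store L4 := 51 → I/M/I on L4; bus BusRdX; mem=20
  op12 P2: store L2 := 8 → I/I/M on L2; bus BusRdX; mem=53
  op13 P1: store L2 := 16 → I/M/I on L2; bus BusRdX Flush; mem=8
  op14 P2: store L2 := 56 → I/I/M on L2; bus BusRdX Flush; mem=16
  op15 P1: load  L2 → I/S/S on L2; bus BusRd Flush; mem=56
  op16 P0: store L0 := 37 → M/I/I on L0; bus BusRdX Flush; mem=1
  op17 P0: store L2 := 87 → M/I/I on L2; bus BusRdX; mem=56
  op18 P0: load  L2 → M/I/I on L2; bus (none); mem=56
  op19 P1: load  L3 → I/S/I on L3; bus BusRd; mem=30
  op20 P0: store L1 := 93 → M/I/I on L1; bus BusRdX; mem=90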